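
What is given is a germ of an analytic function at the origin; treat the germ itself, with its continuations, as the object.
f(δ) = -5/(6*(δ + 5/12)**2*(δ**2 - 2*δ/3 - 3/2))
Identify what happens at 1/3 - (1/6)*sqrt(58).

The denominator factor δ**2 - 2*δ/3 - 3/2 vanishes at 1/3 - (1/6)*sqrt(58) and appears to the power 1; the numerator there equals -5/6, nonzero, and no other factor vanishes.
Hence a pole whose order is the multiplicity, 1.

The point is a pole of order 1.


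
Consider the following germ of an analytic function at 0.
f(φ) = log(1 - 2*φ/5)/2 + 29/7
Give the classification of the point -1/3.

The point is a regular point.

There is no denominator, hence no pole anywhere.
Branch term log(1 - φ/(5/2)): argument at -1/3 is 17/15, nonzero, so -1/3 is not its branch point (a point on a principal cut is still regular for the continued germ).
So the germ continues analytically to -1/3.


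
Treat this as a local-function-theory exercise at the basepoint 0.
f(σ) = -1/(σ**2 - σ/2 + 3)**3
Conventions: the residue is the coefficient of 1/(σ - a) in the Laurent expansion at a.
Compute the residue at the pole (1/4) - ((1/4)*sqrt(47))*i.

The residue is -((192/103823)*sqrt(47))*i.

The factor σ**2 - σ/2 + 3 splits as (σ - a)(σ - a') with a = (1/4) - ((1/4)*sqrt(47))*i, a' = (1/4) + ((1/4)*sqrt(47))*i. At the order-3 pole a set g(σ) = (σ - a)^3*f(σ) = [-1] / (σ - a')^3.
Order-3 pole: residue = g''(a)/2; g''((1/4) - ((1/4)*sqrt(47))*i) = -((384/103823)*sqrt(47))*i, so the residue is -((192/103823)*sqrt(47))*i.


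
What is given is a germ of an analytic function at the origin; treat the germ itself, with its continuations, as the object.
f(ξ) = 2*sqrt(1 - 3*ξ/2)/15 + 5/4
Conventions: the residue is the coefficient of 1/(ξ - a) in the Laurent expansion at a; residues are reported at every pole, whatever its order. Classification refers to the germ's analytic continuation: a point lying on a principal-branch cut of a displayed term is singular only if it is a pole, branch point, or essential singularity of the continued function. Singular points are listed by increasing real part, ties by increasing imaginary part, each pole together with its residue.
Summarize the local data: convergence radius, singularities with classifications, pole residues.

Branch term (2/15)*sqrt(1 - ξ/(2/3)): its argument vanishes at ξ = 2/3, a square-root branch point, modulus 2/3.
The radius of convergence is the smallest modulus among the singular points: 2/3.

Radius of convergence at 0: 2/3.
At 2/3: an algebraic (square-root) branch point.


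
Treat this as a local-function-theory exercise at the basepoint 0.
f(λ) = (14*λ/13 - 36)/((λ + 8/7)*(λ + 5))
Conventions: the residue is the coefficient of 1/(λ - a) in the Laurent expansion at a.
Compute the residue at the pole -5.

At the order-1 pole -5 set g(λ) = (λ - (-5))*f(λ) = (14*λ/13 - 36)/(λ + 8/7).
Simple pole: residue = g(a) at a = -5, which is 3766/351.

The residue is 3766/351.


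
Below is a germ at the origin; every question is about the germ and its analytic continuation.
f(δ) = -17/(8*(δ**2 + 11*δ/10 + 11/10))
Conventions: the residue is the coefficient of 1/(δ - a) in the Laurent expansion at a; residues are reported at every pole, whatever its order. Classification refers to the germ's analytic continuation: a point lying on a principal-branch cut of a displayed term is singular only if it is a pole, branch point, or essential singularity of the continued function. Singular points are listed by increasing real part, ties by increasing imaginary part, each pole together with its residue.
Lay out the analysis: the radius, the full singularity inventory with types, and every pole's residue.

Radius of convergence at 0: (1/10)*sqrt(110).
At (-11/20) - ((1/20)*sqrt(319))*i: a pole of order 1; residue -((85/1276)*sqrt(319))*i.
At (-11/20) + ((1/20)*sqrt(319))*i: a pole of order 1; residue ((85/1276)*sqrt(319))*i.

Denominator factor (δ**2 + 11*δ/10 + 11/10): discriminant -319/100, complex-conjugate roots (-11/20) + ((1/20)*sqrt(319))*i and (-11/20) - ((1/20)*sqrt(319))*i; poles of order 1, moduli (1/10)*sqrt(110) and (1/10)*sqrt(110).
The radius of convergence is the smallest modulus among the singular points: (1/10)*sqrt(110).
The factor δ**2 + 11*δ/10 + 11/10 splits as (δ - a)(δ - a') with a = (-11/20) - ((1/20)*sqrt(319))*i, a' = (-11/20) + ((1/20)*sqrt(319))*i. At the order-1 pole a set g(δ) = (δ - a)*f(δ) = [-17/8] / (δ - a').
Simple pole: residue = g(a) at a = (-11/20) - ((1/20)*sqrt(319))*i, which is -((85/1276)*sqrt(319))*i.
The factor δ**2 + 11*δ/10 + 11/10 splits as (δ - a)(δ - a') with a = (-11/20) + ((1/20)*sqrt(319))*i, a' = (-11/20) - ((1/20)*sqrt(319))*i. At the order-1 pole a set g(δ) = (δ - a)*f(δ) = [-17/8] / (δ - a').
Simple pole: residue = g(a) at a = (-11/20) + ((1/20)*sqrt(319))*i, which is ((85/1276)*sqrt(319))*i.
List the singular points by increasing real part (a conjugate pair: the negative imaginary part first).


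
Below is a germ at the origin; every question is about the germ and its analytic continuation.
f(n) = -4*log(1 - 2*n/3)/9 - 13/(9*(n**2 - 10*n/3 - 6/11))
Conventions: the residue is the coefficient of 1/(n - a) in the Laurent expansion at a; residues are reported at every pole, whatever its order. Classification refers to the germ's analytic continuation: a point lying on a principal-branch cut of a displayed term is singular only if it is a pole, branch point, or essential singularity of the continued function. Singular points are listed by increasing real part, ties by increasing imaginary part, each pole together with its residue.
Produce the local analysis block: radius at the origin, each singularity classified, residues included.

Denominator factor (n**2 - 10*n/3 - 6/11): discriminant 1316/99, real irrational roots 5/3 + (1/33)*sqrt(3619) and 5/3 - (1/33)*sqrt(3619); poles of order 1, moduli 5/3 + (1/33)*sqrt(3619) and -5/3 + (1/33)*sqrt(3619).
Branch term (-4/9)*log(1 - n/(3/2)): its argument vanishes at n = 3/2, a logarithmic branch point, modulus 3/2.
The radius of convergence is the smallest modulus among the singular points: -5/3 + (1/33)*sqrt(3619).
The branch term is analytic at 5/3 - (1/33)*sqrt(3619) and contributes nothing to the residue; only the rational part matters.
The factor n**2 - 10*n/3 - 6/11 splits as (n - a)(n - a') with a = 5/3 - (1/33)*sqrt(3619), a' = 5/3 + (1/33)*sqrt(3619). At the order-1 pole a set g(n) = (n - a)*(rational part) = [-13/9] / (n - a').
Simple pole: residue = g(a) at a = 5/3 - (1/33)*sqrt(3619), which is (13/1974)*sqrt(3619).
The branch term is analytic at 5/3 + (1/33)*sqrt(3619) and contributes nothing to the residue; only the rational part matters.
The factor n**2 - 10*n/3 - 6/11 splits as (n - a)(n - a') with a = 5/3 + (1/33)*sqrt(3619), a' = 5/3 - (1/33)*sqrt(3619). At the order-1 pole a set g(n) = (n - a)*(rational part) = [-13/9] / (n - a').
Simple pole: residue = g(a) at a = 5/3 + (1/33)*sqrt(3619), which is -(13/1974)*sqrt(3619).
List the singular points by increasing real part (a conjugate pair: the negative imaginary part first).

Radius of convergence at 0: -5/3 + (1/33)*sqrt(3619).
At 5/3 - (1/33)*sqrt(3619): a pole of order 1; residue (13/1974)*sqrt(3619).
At 3/2: a logarithmic branch point.
At 5/3 + (1/33)*sqrt(3619): a pole of order 1; residue -(13/1974)*sqrt(3619).


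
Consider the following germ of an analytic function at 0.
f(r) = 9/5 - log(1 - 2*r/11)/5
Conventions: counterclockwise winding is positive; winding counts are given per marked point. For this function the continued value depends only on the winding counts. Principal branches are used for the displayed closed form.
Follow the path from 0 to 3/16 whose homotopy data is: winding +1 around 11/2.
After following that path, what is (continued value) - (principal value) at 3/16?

Continued minus principal equals -(2/5)*pi*i.

The rational part is single-valued and drops out of the difference; each branch term changes only by its own monodromy.
(-1/5)*log(1 - r/(11/2)): each positive loop around 11/2 adds 2*pi*i to the log, so winding +1 contributes (-1/5)*(1)*2*pi*i = -(2/5)*pi*i.
Summing the contributions at r = 3/16 gives -(2/5)*pi*i.


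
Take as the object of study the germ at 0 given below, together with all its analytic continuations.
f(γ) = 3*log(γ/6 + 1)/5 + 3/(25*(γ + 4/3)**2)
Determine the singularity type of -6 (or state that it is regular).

The term (3/5)*log(1 - γ/(-6)) has argument 1 - -6/(-6) = 0 at -6: a logarithmic (infinitely-sheeted) branch point; the remaining terms are analytic or single-valued there.

The point is a logarithmic branch point.


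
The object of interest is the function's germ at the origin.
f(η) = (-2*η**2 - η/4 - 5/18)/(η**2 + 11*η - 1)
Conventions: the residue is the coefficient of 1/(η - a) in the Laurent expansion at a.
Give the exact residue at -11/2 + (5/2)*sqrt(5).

The residue is 87/8 - (8777/1800)*sqrt(5).

The factor η**2 + 11*η - 1 splits as (η - a)(η - a') with a = -11/2 + (5/2)*sqrt(5), a' = -11/2 - (5/2)*sqrt(5). At the order-1 pole a set g(η) = (η - a)*f(η) = [-2*η**2 - η/4 - 5/18] / (η - a').
Simple pole: residue = g(a) at a = -11/2 + (5/2)*sqrt(5), which is 87/8 - (8777/1800)*sqrt(5).


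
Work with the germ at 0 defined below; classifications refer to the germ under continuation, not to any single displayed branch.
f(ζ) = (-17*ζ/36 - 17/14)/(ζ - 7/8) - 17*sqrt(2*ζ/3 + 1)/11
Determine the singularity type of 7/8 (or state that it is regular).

The denominator factor ζ - 7/8 vanishes at 7/8 and appears to the power 1; the numerator there equals -3281/2016, nonzero, and no other factor vanishes.
The branch terms are analytic at this point.
Hence a pole whose order is the multiplicity, 1.

The point is a pole of order 1.


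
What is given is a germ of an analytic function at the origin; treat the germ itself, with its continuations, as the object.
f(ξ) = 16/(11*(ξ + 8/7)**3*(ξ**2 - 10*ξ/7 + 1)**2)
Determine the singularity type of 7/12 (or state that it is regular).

Denominator factors: ξ + 8/7 = 145/84 at ξ = 7/12; ξ**2 - 10*ξ/7 + 1 = 73/144 at ξ = 7/12 — none vanishes.
So the germ continues analytically to 7/12.

The point is a regular point.


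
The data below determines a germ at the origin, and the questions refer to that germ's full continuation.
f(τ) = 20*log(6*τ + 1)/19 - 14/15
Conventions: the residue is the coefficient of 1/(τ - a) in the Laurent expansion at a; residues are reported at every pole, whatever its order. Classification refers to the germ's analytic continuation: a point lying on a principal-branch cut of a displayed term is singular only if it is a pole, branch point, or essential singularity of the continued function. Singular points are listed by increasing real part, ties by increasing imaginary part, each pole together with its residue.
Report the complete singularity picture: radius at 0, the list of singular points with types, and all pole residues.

Branch term (20/19)*log(1 - τ/(-1/6)): its argument vanishes at τ = -1/6, a logarithmic branch point, modulus 1/6.
The radius of convergence is the smallest modulus among the singular points: 1/6.

Radius of convergence at 0: 1/6.
At -1/6: a logarithmic branch point.


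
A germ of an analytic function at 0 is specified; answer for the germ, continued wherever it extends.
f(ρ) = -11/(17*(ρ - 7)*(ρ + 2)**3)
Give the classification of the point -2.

The denominator factor ρ + 2 vanishes at -2 and appears to the power 3; the numerator there equals -11/17, nonzero, and no other factor vanishes.
Hence a pole whose order is the multiplicity, 3.

The point is a pole of order 3.


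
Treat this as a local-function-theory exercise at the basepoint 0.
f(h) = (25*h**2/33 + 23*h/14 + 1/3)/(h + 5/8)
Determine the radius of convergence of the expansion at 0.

The radius of convergence is 5/8.

Denominator factor (h + 5/8): pole of order 1 at -5/8, modulus 5/8.
The radius of convergence is the smallest modulus among the singular points: 5/8.


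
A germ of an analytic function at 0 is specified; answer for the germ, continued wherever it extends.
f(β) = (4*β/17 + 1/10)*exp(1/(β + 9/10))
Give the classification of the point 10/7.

The point is a regular point.

There is no denominator, hence no pole anywhere.
The essential point of exp(1/(β - (-9/10))) is -9/10, not 10/7.
So the germ continues analytically to 10/7.


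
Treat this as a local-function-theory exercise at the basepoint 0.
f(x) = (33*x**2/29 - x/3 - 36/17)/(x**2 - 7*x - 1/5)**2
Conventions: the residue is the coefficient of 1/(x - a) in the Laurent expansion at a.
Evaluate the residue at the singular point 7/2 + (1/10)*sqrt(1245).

The factor x**2 - 7*x - 1/5 splits as (x - a)(x - a') with a = 7/2 + (1/10)*sqrt(1245), a' = 7/2 - (1/10)*sqrt(1245). At the order-2 pole a set g(x) = (x - a)^2*f(x) = [33*x**2/29 - x/3 - 36/17] / (x - a')^2.
Order-2 pole: residue = g'(a); g'(7/2 + (1/10)*sqrt(1245)) = (51941/91699479)*sqrt(1245), so the residue is (51941/91699479)*sqrt(1245).

The residue is (51941/91699479)*sqrt(1245).


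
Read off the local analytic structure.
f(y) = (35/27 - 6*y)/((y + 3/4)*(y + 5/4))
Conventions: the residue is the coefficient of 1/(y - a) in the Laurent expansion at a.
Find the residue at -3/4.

At the order-1 pole -3/4 set g(y) = (y - (-3/4))*f(y) = (35/27 - 6*y)/(y + 5/4).
Simple pole: residue = g(a) at a = -3/4, which is 313/27.

The residue is 313/27.


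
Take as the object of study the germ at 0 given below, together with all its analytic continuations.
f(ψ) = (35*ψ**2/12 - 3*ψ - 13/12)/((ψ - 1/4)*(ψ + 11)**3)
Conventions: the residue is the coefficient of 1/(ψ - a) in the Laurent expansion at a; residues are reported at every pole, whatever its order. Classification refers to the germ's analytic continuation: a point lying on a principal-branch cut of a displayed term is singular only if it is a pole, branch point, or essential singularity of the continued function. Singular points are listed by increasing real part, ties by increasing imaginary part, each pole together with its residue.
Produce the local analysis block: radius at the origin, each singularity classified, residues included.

Denominator factor (ψ - 1/4): pole of order 1 at 1/4, modulus 1/4.
Denominator factor (ψ + 11)^3: pole of order 3 at -11, modulus 11.
The radius of convergence is the smallest modulus among the singular points: 1/4.
At the order-3 pole -11 set g(ψ) = (ψ - (-11))^3*f(ψ) = (35*ψ**2/12 - 3*ψ - 13/12)/(ψ - 1/4).
Order-3 pole: residue = g''(a)/2; g''(-11) = 634/273375, so the residue is 317/273375.
At the order-1 pole 1/4 set g(ψ) = (ψ - (1/4))*f(ψ) = (35*ψ**2/12 - 3*ψ - 13/12)/(ψ + 11)**3.
Simple pole: residue = g(a) at a = 1/4, which is -317/273375.
List the singular points by increasing real part (a conjugate pair: the negative imaginary part first).

Radius of convergence at 0: 1/4.
At -11: a pole of order 3; residue 317/273375.
At 1/4: a pole of order 1; residue -317/273375.


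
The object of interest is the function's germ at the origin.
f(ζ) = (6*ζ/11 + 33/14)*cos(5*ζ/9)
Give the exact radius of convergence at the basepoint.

The radius of convergence is infinite.

The factor cos(5*ζ/9) is entire and contributes no finite singular point.
The polynomial part has no poles.
No finite singular points: the Taylor series at 0 converges everywhere.


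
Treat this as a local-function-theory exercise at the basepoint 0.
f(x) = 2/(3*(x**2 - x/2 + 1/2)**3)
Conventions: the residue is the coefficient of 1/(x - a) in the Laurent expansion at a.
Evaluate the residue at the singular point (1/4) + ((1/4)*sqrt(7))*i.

The residue is -((128/343)*sqrt(7))*i.

The factor x**2 - x/2 + 1/2 splits as (x - a)(x - a') with a = (1/4) + ((1/4)*sqrt(7))*i, a' = (1/4) - ((1/4)*sqrt(7))*i. At the order-3 pole a set g(x) = (x - a)^3*f(x) = [2/3] / (x - a')^3.
Order-3 pole: residue = g''(a)/2; g''((1/4) + ((1/4)*sqrt(7))*i) = -((256/343)*sqrt(7))*i, so the residue is -((128/343)*sqrt(7))*i.


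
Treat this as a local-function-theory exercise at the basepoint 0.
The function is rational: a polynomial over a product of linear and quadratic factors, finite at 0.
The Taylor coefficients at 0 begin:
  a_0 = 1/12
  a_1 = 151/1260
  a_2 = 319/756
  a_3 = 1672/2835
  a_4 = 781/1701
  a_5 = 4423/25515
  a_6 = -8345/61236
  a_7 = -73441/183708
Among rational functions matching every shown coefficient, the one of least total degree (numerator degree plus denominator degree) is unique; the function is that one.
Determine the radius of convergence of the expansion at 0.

No rational of total degree below 6 reproduces all 8 coefficients; solving the [2/4] Pade equations on them gives f(ψ) = (ψ**2 - 2*ψ/35 + 1/4)/((ψ**2 + 3)*(ψ**2 - 5*ψ/3 + 1)), whose expansion matches every shown term.
Denominator factor (ψ**2 - 5*ψ/3 + 1): discriminant -11/9, complex-conjugate roots (5/6) + ((1/6)*sqrt(11))*i and (5/6) - ((1/6)*sqrt(11))*i; poles of order 1, moduli 1 and 1.
Denominator factor (ψ**2 + 3): discriminant -12, complex-conjugate roots (sqrt(3))*i and -(sqrt(3))*i; poles of order 1, moduli sqrt(3) and sqrt(3).
The radius of convergence is the smallest modulus among the singular points: 1.

The radius of convergence is 1.


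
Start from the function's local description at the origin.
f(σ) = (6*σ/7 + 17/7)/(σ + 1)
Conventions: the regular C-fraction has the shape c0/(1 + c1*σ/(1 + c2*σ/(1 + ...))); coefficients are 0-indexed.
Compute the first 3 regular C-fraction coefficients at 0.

The regular C-fraction coefficients are [17/7, 11/17, 6/17].

Taylor coefficients (expand at 0): a_0 = 17/7, a_1 = -11/7, a_2 = 11/7.
c0 = a_0 = 17/7. Peel one level at a time: if S = 1 + c*σ/S' with S'(0) = 1, then c is the σ-coefficient of S and S' = c*σ/(S - 1).
S_1 = c0/f = 1 + (11/17)*σ + (-66/289)*σ^2 + ...; c1 = 11/17.
S_2 = c1*σ/(S_1 - 1) = 1 + (6/17)*σ + ...; c2 = 6/17.


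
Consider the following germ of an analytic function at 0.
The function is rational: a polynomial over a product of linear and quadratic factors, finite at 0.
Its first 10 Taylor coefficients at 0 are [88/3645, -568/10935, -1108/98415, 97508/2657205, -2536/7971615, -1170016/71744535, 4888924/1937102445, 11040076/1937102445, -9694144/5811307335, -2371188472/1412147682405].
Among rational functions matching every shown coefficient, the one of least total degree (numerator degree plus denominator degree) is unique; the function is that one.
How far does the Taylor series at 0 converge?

No rational of total degree below 8 reproduces all 10 coefficients; solving the [2/6] Pade equations on them gives f(μ) = (-19*μ**2/18 - 4*μ + 11/5)/(μ**2 + μ/2 + 9/2)**3, whose expansion matches every shown term.
Denominator factor (μ**2 + μ/2 + 9/2)^3: discriminant -71/4, complex-conjugate roots (-1/4) + ((1/4)*sqrt(71))*i and (-1/4) - ((1/4)*sqrt(71))*i; poles of order 3, moduli (3/2)*sqrt(2) and (3/2)*sqrt(2).
The radius of convergence is the smallest modulus among the singular points: (3/2)*sqrt(2).

The radius of convergence is (3/2)*sqrt(2).


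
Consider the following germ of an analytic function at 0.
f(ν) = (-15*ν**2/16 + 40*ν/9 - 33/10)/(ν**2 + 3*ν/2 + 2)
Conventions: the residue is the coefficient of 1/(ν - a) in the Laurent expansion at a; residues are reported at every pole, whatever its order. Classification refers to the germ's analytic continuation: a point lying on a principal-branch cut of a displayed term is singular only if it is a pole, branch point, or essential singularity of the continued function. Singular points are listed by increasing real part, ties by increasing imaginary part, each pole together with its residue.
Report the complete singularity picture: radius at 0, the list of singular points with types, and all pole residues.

Denominator factor (ν**2 + 3*ν/2 + 2): discriminant -23/4, complex-conjugate roots (-3/4) + ((1/4)*sqrt(23))*i and (-3/4) - ((1/4)*sqrt(23))*i; poles of order 1, moduli sqrt(2) and sqrt(2).
The radius of convergence is the smallest modulus among the singular points: sqrt(2).
The factor ν**2 + 3*ν/2 + 2 splits as (ν - a)(ν - a') with a = (-3/4) - ((1/4)*sqrt(23))*i, a' = (-3/4) + ((1/4)*sqrt(23))*i. At the order-1 pole a set g(ν) = (ν - a)*f(ν) = [-15*ν**2/16 + 40*ν/9 - 33/10] / (ν - a').
Simple pole: residue = g(a) at a = (-3/4) - ((1/4)*sqrt(23))*i, which is (1685/576) - ((11161/22080)*sqrt(23))*i.
The factor ν**2 + 3*ν/2 + 2 splits as (ν - a)(ν - a') with a = (-3/4) + ((1/4)*sqrt(23))*i, a' = (-3/4) - ((1/4)*sqrt(23))*i. At the order-1 pole a set g(ν) = (ν - a)*f(ν) = [-15*ν**2/16 + 40*ν/9 - 33/10] / (ν - a').
Simple pole: residue = g(a) at a = (-3/4) + ((1/4)*sqrt(23))*i, which is (1685/576) + ((11161/22080)*sqrt(23))*i.
List the singular points by increasing real part (a conjugate pair: the negative imaginary part first).

Radius of convergence at 0: sqrt(2).
At (-3/4) - ((1/4)*sqrt(23))*i: a pole of order 1; residue (1685/576) - ((11161/22080)*sqrt(23))*i.
At (-3/4) + ((1/4)*sqrt(23))*i: a pole of order 1; residue (1685/576) + ((11161/22080)*sqrt(23))*i.


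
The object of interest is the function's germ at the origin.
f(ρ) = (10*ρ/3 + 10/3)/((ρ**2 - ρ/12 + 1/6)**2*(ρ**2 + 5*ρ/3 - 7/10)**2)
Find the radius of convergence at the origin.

The radius of convergence is -5/6 + (1/30)*sqrt(1255).

Denominator factor (ρ**2 + 5*ρ/3 - 7/10)^2: discriminant 251/45, real irrational roots -5/6 + (1/30)*sqrt(1255) and -5/6 - (1/30)*sqrt(1255); poles of order 2, moduli -5/6 + (1/30)*sqrt(1255) and 5/6 + (1/30)*sqrt(1255).
Denominator factor (ρ**2 - ρ/12 + 1/6)^2: discriminant -95/144, complex-conjugate roots (1/24) + ((1/24)*sqrt(95))*i and (1/24) - ((1/24)*sqrt(95))*i; poles of order 2, moduli (1/6)*sqrt(6) and (1/6)*sqrt(6).
The radius of convergence is the smallest modulus among the singular points: -5/6 + (1/30)*sqrt(1255).


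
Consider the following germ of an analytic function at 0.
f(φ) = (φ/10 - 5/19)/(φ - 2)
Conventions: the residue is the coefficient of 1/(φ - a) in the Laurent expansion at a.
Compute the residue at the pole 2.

At the order-1 pole 2 set g(φ) = (φ - (2))*f(φ) = φ/10 - 5/19.
Simple pole: residue = g(a) at a = 2, which is -6/95.

The residue is -6/95.


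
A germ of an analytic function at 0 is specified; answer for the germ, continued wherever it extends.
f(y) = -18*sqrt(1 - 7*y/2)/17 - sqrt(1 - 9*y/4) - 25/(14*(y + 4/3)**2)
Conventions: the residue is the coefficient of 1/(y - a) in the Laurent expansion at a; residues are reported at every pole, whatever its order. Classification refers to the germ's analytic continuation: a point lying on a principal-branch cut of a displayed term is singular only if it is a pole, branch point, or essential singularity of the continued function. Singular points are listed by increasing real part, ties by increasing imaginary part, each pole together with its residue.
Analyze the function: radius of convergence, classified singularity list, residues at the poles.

Denominator factor (y + 4/3)^2: pole of order 2 at -4/3, modulus 4/3.
Branch term (-1)*sqrt(1 - y/(4/9)): its argument vanishes at y = 4/9, a square-root branch point, modulus 4/9.
Branch term (-18/17)*sqrt(1 - y/(2/7)): its argument vanishes at y = 2/7, a square-root branch point, modulus 2/7.
The radius of convergence is the smallest modulus among the singular points: 2/7.
The branch terms are analytic at -4/3 and contribute nothing to the residue; only the rational part matters.
At the order-2 pole -4/3 set g(y) = (y - (-4/3))^2*(rational part) = -25/14.
Order-2 pole: residue = g'(a); g'(-4/3) = 0, so the residue is 0.
List the singular points by increasing real part (a conjugate pair: the negative imaginary part first).

Radius of convergence at 0: 2/7.
At -4/3: a pole of order 2; residue 0.
At 2/7: an algebraic (square-root) branch point.
At 4/9: an algebraic (square-root) branch point.


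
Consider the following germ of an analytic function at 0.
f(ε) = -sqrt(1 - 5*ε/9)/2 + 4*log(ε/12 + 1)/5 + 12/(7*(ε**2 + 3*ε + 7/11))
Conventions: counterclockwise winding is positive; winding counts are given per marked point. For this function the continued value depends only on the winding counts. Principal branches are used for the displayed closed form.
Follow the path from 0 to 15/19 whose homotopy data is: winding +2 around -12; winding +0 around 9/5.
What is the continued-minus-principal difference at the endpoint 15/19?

Continued minus principal equals (16/5)*pi*i.

The rational part is single-valued and drops out of the difference; each branch term changes only by its own monodromy.
(-1/2)*sqrt(1 - ε/(9/5)): winding +0 is even, the square root returns to the same sheet, contribution 0.
(4/5)*log(1 - ε/(-12)): each positive loop around -12 adds 2*pi*i to the log, so winding +2 contributes (4/5)*(2)*2*pi*i = (16/5)*pi*i.
Summing the contributions at ε = 15/19 gives (16/5)*pi*i.


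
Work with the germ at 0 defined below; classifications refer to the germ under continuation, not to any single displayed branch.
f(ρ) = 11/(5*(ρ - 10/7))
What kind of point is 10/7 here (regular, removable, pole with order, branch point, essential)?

The point is a pole of order 1.

The denominator factor ρ - 10/7 vanishes at 10/7 and appears to the power 1; the numerator there equals 11/5, nonzero, and no other factor vanishes.
Hence a pole whose order is the multiplicity, 1.


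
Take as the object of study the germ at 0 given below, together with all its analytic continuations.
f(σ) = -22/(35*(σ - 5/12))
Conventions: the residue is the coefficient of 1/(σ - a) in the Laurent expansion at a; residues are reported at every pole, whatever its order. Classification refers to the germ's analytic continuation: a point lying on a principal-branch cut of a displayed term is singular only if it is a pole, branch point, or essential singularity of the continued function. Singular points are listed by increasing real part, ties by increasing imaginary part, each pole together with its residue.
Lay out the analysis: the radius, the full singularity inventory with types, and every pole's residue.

Denominator factor (σ - 5/12): pole of order 1 at 5/12, modulus 5/12.
The radius of convergence is the smallest modulus among the singular points: 5/12.
At the order-1 pole 5/12 set g(σ) = (σ - (5/12))*f(σ) = -22/35.
Simple pole: residue = g(a) at a = 5/12, which is -22/35.

Radius of convergence at 0: 5/12.
At 5/12: a pole of order 1; residue -22/35.


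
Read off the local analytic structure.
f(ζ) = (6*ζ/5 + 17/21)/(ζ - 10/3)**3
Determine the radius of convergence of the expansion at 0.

The radius of convergence is 10/3.

Denominator factor (ζ - 10/3)^3: pole of order 3 at 10/3, modulus 10/3.
The radius of convergence is the smallest modulus among the singular points: 10/3.


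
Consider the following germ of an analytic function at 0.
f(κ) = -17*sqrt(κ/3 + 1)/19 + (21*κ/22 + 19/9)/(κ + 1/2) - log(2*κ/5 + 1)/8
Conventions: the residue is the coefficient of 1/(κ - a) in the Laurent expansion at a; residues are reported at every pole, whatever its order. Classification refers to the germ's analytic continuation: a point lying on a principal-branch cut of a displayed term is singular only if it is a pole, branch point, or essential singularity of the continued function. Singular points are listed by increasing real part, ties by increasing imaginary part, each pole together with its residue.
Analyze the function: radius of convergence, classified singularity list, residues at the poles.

Radius of convergence at 0: 1/2.
At -3: an algebraic (square-root) branch point.
At -5/2: a logarithmic branch point.
At -1/2: a pole of order 1; residue 647/396.

Denominator factor (κ + 1/2): pole of order 1 at -1/2, modulus 1/2.
Branch term (-1/8)*log(1 - κ/(-5/2)): its argument vanishes at κ = -5/2, a logarithmic branch point, modulus 5/2.
Branch term (-17/19)*sqrt(1 - κ/(-3)): its argument vanishes at κ = -3, a square-root branch point, modulus 3.
The radius of convergence is the smallest modulus among the singular points: 1/2.
The branch terms are analytic at -1/2 and contribute nothing to the residue; only the rational part matters.
At the order-1 pole -1/2 set g(κ) = (κ - (-1/2))*(rational part) = 21*κ/22 + 19/9.
Simple pole: residue = g(a) at a = -1/2, which is 647/396.
List the singular points by increasing real part (a conjugate pair: the negative imaginary part first).


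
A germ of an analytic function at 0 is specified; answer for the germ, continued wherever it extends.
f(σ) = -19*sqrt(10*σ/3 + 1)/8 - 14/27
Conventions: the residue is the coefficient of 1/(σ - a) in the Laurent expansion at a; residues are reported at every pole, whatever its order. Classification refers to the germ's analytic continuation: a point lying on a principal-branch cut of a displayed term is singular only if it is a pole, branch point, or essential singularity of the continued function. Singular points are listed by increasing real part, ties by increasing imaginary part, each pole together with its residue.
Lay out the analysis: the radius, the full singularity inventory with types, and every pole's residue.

Branch term (-19/8)*sqrt(1 - σ/(-3/10)): its argument vanishes at σ = -3/10, a square-root branch point, modulus 3/10.
The radius of convergence is the smallest modulus among the singular points: 3/10.

Radius of convergence at 0: 3/10.
At -3/10: an algebraic (square-root) branch point.


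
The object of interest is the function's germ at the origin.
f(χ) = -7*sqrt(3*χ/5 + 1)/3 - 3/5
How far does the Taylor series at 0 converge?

The radius of convergence is 5/3.

Branch term (-7/3)*sqrt(1 - χ/(-5/3)): its argument vanishes at χ = -5/3, a square-root branch point, modulus 5/3.
The radius of convergence is the smallest modulus among the singular points: 5/3.


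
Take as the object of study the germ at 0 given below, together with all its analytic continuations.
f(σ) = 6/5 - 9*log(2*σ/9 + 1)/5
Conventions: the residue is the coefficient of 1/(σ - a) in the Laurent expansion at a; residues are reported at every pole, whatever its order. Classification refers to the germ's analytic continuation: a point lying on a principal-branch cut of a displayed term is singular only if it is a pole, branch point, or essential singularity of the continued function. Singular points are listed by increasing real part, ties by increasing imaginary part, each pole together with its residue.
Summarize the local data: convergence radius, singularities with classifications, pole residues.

Radius of convergence at 0: 9/2.
At -9/2: a logarithmic branch point.

Branch term (-9/5)*log(1 - σ/(-9/2)): its argument vanishes at σ = -9/2, a logarithmic branch point, modulus 9/2.
The radius of convergence is the smallest modulus among the singular points: 9/2.


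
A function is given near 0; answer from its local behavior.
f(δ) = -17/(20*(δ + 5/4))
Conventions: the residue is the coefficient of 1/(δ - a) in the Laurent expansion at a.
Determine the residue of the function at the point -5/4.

The residue is -17/20.

At the order-1 pole -5/4 set g(δ) = (δ - (-5/4))*f(δ) = -17/20.
Simple pole: residue = g(a) at a = -5/4, which is -17/20.


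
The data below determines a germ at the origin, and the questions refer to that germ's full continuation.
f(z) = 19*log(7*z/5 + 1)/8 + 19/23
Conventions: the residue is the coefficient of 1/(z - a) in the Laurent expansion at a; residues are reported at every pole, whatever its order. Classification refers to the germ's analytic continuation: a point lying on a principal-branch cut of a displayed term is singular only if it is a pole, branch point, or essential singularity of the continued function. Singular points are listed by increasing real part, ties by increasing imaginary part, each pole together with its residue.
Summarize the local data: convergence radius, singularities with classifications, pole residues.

Branch term (19/8)*log(1 - z/(-5/7)): its argument vanishes at z = -5/7, a logarithmic branch point, modulus 5/7.
The radius of convergence is the smallest modulus among the singular points: 5/7.

Radius of convergence at 0: 5/7.
At -5/7: a logarithmic branch point.


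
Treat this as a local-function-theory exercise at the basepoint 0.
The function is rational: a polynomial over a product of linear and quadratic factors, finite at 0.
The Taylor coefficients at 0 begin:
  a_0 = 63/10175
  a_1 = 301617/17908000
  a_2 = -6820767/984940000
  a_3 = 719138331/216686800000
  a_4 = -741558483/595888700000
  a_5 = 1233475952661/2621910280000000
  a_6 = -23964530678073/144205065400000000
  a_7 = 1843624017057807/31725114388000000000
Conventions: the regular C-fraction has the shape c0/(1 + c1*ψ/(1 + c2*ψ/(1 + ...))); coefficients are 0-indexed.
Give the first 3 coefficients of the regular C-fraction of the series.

Taylor coefficients (read off): a_0 = 63/10175, a_1 = 301617/17908000, a_2 = -6820767/984940000.
c0 = a_0 = 63/10175. Peel one level at a time: if S = 1 + c*ψ/S' with S'(0) = 1, then c is the ψ-coefficient of S and S' = c*ψ/(S - 1).
S_1 = c0/f = 1 + (-33513/12320)*ψ + (117534771/13798400)*ψ^2 + ...; c1 = -33513/12320.
S_2 = c1*ψ/(S_1 - 1) = 1 + (39178257/12511520)*ψ + ...; c2 = 39178257/12511520.

The regular C-fraction coefficients are [63/10175, -33513/12320, 39178257/12511520].


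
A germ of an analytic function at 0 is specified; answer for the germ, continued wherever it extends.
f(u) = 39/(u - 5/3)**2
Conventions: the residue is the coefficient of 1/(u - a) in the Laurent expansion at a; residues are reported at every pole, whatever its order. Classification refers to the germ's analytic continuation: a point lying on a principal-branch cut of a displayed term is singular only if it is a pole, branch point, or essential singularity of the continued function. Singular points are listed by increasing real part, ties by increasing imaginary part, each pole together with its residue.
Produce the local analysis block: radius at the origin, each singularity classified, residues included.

Denominator factor (u - 5/3)^2: pole of order 2 at 5/3, modulus 5/3.
The radius of convergence is the smallest modulus among the singular points: 5/3.
At the order-2 pole 5/3 set g(u) = (u - (5/3))^2*f(u) = 39.
Order-2 pole: residue = g'(a); g'(5/3) = 0, so the residue is 0.

Radius of convergence at 0: 5/3.
At 5/3: a pole of order 2; residue 0.


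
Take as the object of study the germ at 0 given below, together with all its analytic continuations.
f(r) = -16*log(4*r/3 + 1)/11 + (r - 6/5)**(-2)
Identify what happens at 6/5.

The point is a pole of order 2.

The denominator factor r - 6/5 vanishes at 6/5 and appears to the power 2; the numerator there equals 1, nonzero, and no other factor vanishes.
The branch terms are analytic at this point.
Hence a pole whose order is the multiplicity, 2.


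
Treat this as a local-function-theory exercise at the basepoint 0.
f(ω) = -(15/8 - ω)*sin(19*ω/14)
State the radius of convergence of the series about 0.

The factor -sin(19*ω/14) is entire and contributes no finite singular point.
The polynomial part has no poles.
No finite singular points: the Taylor series at 0 converges everywhere.

The radius of convergence is infinite.


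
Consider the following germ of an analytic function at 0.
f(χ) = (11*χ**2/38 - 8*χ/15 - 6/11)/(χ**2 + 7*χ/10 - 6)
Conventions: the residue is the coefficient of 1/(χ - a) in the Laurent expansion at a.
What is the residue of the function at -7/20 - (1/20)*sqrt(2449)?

The factor χ**2 + 7*χ/10 - 6 splits as (χ - a)(χ - a') with a = -7/20 - (1/20)*sqrt(2449), a' = -7/20 + (1/20)*sqrt(2449). At the order-1 pole a set g(χ) = (χ - a)*f(χ) = [11*χ**2/38 - 8*χ/15 - 6/11] / (χ - a').
Simple pole: residue = g(a) at a = -7/20 - (1/20)*sqrt(2449), which is -839/2280 - (363403/61420920)*sqrt(2449).

The residue is -839/2280 - (363403/61420920)*sqrt(2449).


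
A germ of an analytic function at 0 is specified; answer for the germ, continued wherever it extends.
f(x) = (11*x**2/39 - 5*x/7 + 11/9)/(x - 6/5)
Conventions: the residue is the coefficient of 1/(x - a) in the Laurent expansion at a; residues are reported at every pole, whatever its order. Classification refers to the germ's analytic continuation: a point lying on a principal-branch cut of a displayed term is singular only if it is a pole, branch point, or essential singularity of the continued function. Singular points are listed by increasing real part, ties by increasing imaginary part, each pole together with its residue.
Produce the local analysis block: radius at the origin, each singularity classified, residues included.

Radius of convergence at 0: 6/5.
At 6/5: a pole of order 1; residue 15791/20475.

Denominator factor (x - 6/5): pole of order 1 at 6/5, modulus 6/5.
The radius of convergence is the smallest modulus among the singular points: 6/5.
At the order-1 pole 6/5 set g(x) = (x - (6/5))*f(x) = 11*x**2/39 - 5*x/7 + 11/9.
Simple pole: residue = g(a) at a = 6/5, which is 15791/20475.


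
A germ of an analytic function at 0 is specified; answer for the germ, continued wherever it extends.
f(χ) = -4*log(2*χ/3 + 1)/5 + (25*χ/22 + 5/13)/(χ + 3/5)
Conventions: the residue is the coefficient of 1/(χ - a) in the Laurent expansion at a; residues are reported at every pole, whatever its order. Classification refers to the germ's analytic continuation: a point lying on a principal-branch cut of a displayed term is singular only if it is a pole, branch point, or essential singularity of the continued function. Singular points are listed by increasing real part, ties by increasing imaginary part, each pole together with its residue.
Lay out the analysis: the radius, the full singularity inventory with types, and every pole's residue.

Denominator factor (χ + 3/5): pole of order 1 at -3/5, modulus 3/5.
Branch term (-4/5)*log(1 - χ/(-3/2)): its argument vanishes at χ = -3/2, a logarithmic branch point, modulus 3/2.
The radius of convergence is the smallest modulus among the singular points: 3/5.
The branch term is analytic at -3/5 and contributes nothing to the residue; only the rational part matters.
At the order-1 pole -3/5 set g(χ) = (χ - (-3/5))*(rational part) = 25*χ/22 + 5/13.
Simple pole: residue = g(a) at a = -3/5, which is -85/286.
List the singular points by increasing real part (a conjugate pair: the negative imaginary part first).

Radius of convergence at 0: 3/5.
At -3/2: a logarithmic branch point.
At -3/5: a pole of order 1; residue -85/286.


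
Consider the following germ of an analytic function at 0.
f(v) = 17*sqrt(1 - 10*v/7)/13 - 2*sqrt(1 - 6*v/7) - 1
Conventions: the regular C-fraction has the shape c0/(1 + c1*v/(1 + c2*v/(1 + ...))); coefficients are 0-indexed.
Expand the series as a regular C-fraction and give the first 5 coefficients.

The regular C-fraction coefficients are [-22/13, -1/22, -1026/539, 182149/201096, -1049603/67958136].

Taylor coefficients (expand at 0): a_0 = -22/13, a_1 = -1/13, a_2 = -191/1274, a_3 = -1423/8918, a_4 = -6085/35672.
c0 = a_0 = -22/13. Peel one level at a time: if S = 1 + c*v/S' with S'(0) = 1, then c is the v-coefficient of S and S' = c*v/(S - 1).
S_1 = c0/f = 1 + (-1/22)*v + (-513/5929)*v^2 + ...; c1 = -1/22.
S_2 = c1*v/(S_1 - 1) = 1 + (-1026/539)*v + (16559/9604)*v^2 + ...; c2 = -1026/539.
S_3 = c2*v/(S_2 - 1) = 1 + (182149/201096)*v + (11545633/825297984)*v^2 + ...; c3 = 182149/201096.
S_4 = c3*v/(S_3 - 1) = 1 + (-1049603/67958136)*v + ...; c4 = -1049603/67958136.


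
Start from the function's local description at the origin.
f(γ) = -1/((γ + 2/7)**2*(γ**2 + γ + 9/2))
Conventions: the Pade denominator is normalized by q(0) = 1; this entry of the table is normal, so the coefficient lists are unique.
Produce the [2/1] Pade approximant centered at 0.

The Pade approximant has numerator coefficients [-49/18, 220073/31770, -300979/25416]; denominator coefficients [1, 520124/111195].

Taylor coefficients needed (expand at 0): a_0 = -49/18, a_1 = 3185/162, a_2 = -605395/5832, a_3 = 6371519/13122.
Write the denominator as Q(γ) = 1 + q1*γ. Requiring Q*f - P = O(γ^4) with deg P <= 2 kills the coefficients of γ^3..γ^3 in Q*f:
  γ^3: a_3 + q1*a_2 = 0, i.e. 6371519/13122 + (-605395/5832)*q1 = 0.
Solving this linear system: q1 = 520124/111195.
The numerator is Q*f truncated at degree 2: P0 = a_0 = -49/18; P1 = a_1 + q1*a_0 = 220073/31770; P2 = a_2 + q1*a_1 = -300979/25416.
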